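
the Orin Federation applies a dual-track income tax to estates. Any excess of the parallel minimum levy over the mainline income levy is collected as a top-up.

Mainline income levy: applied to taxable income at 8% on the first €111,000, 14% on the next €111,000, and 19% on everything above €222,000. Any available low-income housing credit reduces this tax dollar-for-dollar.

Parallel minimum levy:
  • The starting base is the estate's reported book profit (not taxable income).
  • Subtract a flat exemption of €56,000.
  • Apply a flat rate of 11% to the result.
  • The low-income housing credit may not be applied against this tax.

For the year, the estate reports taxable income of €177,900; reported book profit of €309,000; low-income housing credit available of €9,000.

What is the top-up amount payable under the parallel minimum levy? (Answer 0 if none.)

Parallel minimum levy:
  Base (reported book profit): €309,000
  Less exemption €56,000 → base €253,000
  €253,000 × 11% = €27,830

Mainline income levy:
  €111,000 × 8% = €8,880
  €66,900 × 14% = €9,366
  → €18,246
  Less low-income housing credit €9,000 → €9,246

Excess of parallel minimum levy over mainline income levy: €27,830 − €9,246 = €18,584.

€18,584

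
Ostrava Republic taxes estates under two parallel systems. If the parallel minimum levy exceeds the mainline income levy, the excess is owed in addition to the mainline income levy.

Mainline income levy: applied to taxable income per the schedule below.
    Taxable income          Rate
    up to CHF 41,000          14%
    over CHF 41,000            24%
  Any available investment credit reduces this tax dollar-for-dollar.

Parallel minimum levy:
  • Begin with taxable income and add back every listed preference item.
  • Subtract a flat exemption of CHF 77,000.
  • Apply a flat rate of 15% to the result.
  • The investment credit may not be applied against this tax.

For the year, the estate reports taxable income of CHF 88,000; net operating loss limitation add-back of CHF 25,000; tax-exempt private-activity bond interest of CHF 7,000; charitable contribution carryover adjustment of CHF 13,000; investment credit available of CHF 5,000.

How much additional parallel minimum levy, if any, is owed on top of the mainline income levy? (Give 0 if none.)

CHF 0

Parallel minimum levy:
  Adjusted income: CHF 88,000 + CHF 25,000 + CHF 7,000 + CHF 13,000 = CHF 133,000
  Less exemption CHF 77,000 → base CHF 56,000
  CHF 56,000 × 15% = CHF 8,400

Mainline income levy:
  CHF 41,000 × 14% = CHF 5,740
  CHF 47,000 × 24% = CHF 11,280
  → CHF 17,020
  Less investment credit CHF 5,000 → CHF 12,020

CHF 8,400 ≤ CHF 12,020, so no add-on is due.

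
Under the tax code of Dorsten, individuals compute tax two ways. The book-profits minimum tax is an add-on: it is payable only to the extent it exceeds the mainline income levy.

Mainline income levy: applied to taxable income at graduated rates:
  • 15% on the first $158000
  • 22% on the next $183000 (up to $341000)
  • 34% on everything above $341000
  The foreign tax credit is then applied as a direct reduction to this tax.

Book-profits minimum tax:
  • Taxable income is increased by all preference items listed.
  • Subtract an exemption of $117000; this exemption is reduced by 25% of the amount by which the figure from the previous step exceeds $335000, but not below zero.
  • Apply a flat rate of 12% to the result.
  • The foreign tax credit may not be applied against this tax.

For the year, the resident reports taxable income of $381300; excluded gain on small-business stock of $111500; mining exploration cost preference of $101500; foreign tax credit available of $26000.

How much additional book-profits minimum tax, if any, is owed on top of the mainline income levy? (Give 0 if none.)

$13393

Mainline income levy:
  $158000 × 15% = $23700
  $183000 × 22% = $40260
  $40300 × 34% = $13702
  → $77662
  Less foreign tax credit $26000 → $51662

Book-profits minimum tax:
  Adjusted income: $381300 + $111500 + $101500 = $594300
  Exemption: $117000 − 25% × ($594300 − $335000) = $117000 − $64825 = $52175
  Base: $594300 − $52175 = $542125
  $542125 × 12% = $65055

Excess of book-profits minimum tax over mainline income levy: $65055 − $51662 = $13393.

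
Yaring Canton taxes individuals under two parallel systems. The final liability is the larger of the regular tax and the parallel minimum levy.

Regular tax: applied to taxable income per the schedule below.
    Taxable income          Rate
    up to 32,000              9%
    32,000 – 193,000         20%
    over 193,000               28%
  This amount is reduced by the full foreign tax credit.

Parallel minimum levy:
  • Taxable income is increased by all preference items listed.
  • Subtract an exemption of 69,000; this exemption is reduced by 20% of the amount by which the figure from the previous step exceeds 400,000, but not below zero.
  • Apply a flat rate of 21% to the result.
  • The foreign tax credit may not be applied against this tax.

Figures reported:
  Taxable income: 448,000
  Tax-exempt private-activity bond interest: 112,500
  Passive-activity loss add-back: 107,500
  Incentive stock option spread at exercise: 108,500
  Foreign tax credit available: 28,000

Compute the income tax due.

163,065

Parallel minimum levy:
  Adjusted income: 448,000 + 112,500 + 107,500 + 108,500 = 776,500
  Exemption: 20% × (776,500 − 400,000) = 75,300 ≥ 69,000, so the exemption is fully phased out
  Base: 776,500 − 0 = 776,500
  776,500 × 21% = 163,065

Regular tax:
  32,000 × 9% = 2,880
  161,000 × 20% = 32,200
  255,000 × 28% = 71,400
  → 106,480
  Less foreign tax credit 28,000 → 78,480

163,065 > 78,480, so the parallel minimum levy is the binding amount.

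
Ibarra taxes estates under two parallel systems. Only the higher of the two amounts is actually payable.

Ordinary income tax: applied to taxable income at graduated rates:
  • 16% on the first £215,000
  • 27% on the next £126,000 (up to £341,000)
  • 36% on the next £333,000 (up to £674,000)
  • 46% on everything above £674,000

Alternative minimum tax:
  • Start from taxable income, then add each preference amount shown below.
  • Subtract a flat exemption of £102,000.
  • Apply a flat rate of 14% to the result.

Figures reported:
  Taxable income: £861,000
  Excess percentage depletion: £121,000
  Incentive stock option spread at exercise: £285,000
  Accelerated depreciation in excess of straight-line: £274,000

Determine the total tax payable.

Ordinary income tax:
  £215,000 × 16% = £34,400
  £126,000 × 27% = £34,020
  £333,000 × 36% = £119,880
  £187,000 × 46% = £86,020
  → £274,320

Alternative minimum tax:
  Adjusted income: £861,000 + £121,000 + £285,000 + £274,000 = £1,541,000
  Less exemption £102,000 → base £1,439,000
  £1,439,000 × 14% = £201,460

£274,320 > £201,460, so the ordinary income tax governs.

£274,320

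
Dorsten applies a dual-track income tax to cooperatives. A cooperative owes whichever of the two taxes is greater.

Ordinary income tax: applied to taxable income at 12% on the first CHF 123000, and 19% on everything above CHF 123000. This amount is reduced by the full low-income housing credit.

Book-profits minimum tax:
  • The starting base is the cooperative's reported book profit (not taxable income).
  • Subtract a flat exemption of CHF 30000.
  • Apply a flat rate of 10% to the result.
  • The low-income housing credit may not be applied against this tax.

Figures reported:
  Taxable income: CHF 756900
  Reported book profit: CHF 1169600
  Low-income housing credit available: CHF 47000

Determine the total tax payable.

CHF 113960

Ordinary income tax:
  CHF 123000 × 12% = CHF 14760
  CHF 633900 × 19% = CHF 120441
  → CHF 135201
  Less low-income housing credit CHF 47000 → CHF 88201

Book-profits minimum tax:
  Base (reported book profit): CHF 1169600
  Less exemption CHF 30000 → base CHF 1139600
  CHF 1139600 × 10% = CHF 113960

CHF 113960 > CHF 88201, so the book-profits minimum tax is the binding amount.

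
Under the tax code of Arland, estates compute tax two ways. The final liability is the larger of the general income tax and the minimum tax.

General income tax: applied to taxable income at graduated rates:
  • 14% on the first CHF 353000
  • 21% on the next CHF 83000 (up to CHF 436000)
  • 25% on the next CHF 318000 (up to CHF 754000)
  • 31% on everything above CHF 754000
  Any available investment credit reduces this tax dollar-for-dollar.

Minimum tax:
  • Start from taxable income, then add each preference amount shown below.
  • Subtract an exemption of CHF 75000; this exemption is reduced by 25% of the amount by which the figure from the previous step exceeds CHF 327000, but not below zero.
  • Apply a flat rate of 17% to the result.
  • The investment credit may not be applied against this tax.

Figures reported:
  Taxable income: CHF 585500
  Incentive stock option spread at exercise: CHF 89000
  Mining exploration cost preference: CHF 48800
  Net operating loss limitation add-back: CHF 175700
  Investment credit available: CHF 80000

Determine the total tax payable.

CHF 152830

General income tax:
  CHF 353000 × 14% = CHF 49420
  CHF 83000 × 21% = CHF 17430
  CHF 149500 × 25% = CHF 37375
  → CHF 104225
  Less investment credit CHF 80000 → CHF 24225

Minimum tax:
  Adjusted income: CHF 585500 + CHF 89000 + CHF 48800 + CHF 175700 = CHF 899000
  Exemption: 25% × (CHF 899000 − CHF 327000) = CHF 143000 ≥ CHF 75000, so the exemption is fully phased out
  Base: CHF 899000 − CHF 0 = CHF 899000
  CHF 899000 × 17% = CHF 152830

CHF 152830 > CHF 24225, so the minimum tax is the binding amount.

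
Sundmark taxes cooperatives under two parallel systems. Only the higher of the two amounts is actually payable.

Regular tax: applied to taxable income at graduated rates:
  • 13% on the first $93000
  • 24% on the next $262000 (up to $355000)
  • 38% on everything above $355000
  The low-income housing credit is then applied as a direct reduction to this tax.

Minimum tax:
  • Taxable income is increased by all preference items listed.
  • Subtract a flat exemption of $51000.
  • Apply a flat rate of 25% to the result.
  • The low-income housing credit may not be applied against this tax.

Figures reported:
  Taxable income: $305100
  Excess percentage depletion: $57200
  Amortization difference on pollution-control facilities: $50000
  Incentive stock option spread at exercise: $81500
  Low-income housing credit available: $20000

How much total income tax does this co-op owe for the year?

Regular tax:
  $93000 × 13% = $12090
  $212100 × 24% = $50904
  → $62994
  Less low-income housing credit $20000 → $42994

Minimum tax:
  Adjusted income: $305100 + $57200 + $50000 + $81500 = $493800
  Less exemption $51000 → base $442800
  $442800 × 25% = $110700

$110700 > $42994, so the minimum tax is the binding amount.

$110700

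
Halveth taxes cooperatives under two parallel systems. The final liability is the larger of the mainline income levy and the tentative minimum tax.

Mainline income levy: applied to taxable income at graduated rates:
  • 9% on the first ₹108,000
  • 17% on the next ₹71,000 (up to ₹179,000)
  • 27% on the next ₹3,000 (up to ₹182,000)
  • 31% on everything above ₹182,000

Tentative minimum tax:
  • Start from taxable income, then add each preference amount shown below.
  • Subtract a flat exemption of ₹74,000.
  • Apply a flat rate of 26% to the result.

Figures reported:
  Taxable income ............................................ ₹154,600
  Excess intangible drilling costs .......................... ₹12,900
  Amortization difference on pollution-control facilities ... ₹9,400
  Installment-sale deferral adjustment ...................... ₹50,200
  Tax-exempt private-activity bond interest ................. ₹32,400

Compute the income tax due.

Mainline income levy:
  ₹108,000 × 9% = ₹9,720
  ₹46,600 × 17% = ₹7,922
  → ₹17,642

Tentative minimum tax:
  Adjusted income: ₹154,600 + ₹12,900 + ₹9,400 + ₹50,200 + ₹32,400 = ₹259,500
  Less exemption ₹74,000 → base ₹185,500
  ₹185,500 × 26% = ₹48,230

₹48,230 > ₹17,642, so the tentative minimum tax is the binding amount.

₹48,230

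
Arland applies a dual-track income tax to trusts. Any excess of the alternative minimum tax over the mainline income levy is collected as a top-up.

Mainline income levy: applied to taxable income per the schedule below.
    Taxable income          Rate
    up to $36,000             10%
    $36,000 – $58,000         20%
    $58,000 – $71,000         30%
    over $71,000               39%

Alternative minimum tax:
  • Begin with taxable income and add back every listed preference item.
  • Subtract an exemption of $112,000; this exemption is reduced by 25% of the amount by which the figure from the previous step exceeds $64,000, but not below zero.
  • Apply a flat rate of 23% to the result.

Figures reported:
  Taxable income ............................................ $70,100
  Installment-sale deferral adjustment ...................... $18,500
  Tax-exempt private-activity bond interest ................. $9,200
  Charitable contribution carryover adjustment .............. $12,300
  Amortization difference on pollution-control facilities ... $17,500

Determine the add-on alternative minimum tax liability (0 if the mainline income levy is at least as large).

Alternative minimum tax:
  Adjusted income: $70,100 + $18,500 + $9,200 + $12,300 + $17,500 = $127,600
  Exemption: $112,000 − 25% × ($127,600 − $64,000) = $112,000 − $15,900 = $96,100
  Base: $127,600 − $96,100 = $31,500
  $31,500 × 23% = $7,245

Mainline income levy:
  $36,000 × 10% = $3,600
  $22,000 × 20% = $4,400
  $12,100 × 30% = $3,630
  → $11,630

$7,245 ≤ $11,630, so no add-on is due.

$0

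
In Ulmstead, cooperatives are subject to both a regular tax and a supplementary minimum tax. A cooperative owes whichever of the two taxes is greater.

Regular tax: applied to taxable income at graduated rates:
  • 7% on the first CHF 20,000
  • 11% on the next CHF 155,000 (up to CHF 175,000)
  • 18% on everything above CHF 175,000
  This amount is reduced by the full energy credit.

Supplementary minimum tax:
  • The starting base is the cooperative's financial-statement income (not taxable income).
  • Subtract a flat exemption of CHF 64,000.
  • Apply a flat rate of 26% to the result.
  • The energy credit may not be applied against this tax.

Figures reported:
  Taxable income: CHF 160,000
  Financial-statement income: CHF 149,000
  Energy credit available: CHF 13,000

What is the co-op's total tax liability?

CHF 22,100

Regular tax:
  CHF 20,000 × 7% = CHF 1,400
  CHF 140,000 × 11% = CHF 15,400
  → CHF 16,800
  Less energy credit CHF 13,000 → CHF 3,800

Supplementary minimum tax:
  Base (financial-statement income): CHF 149,000
  Less exemption CHF 64,000 → base CHF 85,000
  CHF 85,000 × 26% = CHF 22,100

CHF 22,100 > CHF 3,800, so the supplementary minimum tax is the binding amount.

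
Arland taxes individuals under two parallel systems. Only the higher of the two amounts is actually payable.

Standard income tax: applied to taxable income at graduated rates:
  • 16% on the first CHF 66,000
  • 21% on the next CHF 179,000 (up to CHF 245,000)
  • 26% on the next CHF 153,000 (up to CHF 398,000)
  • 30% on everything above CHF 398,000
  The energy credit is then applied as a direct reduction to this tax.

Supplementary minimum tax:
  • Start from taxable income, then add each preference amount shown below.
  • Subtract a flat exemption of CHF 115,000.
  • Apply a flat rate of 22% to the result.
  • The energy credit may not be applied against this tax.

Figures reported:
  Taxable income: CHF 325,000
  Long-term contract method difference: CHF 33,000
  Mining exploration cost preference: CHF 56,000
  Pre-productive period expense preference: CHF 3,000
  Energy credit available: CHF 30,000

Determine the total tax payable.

Standard income tax:
  CHF 66,000 × 16% = CHF 10,560
  CHF 179,000 × 21% = CHF 37,590
  CHF 80,000 × 26% = CHF 20,800
  → CHF 68,950
  Less energy credit CHF 30,000 → CHF 38,950

Supplementary minimum tax:
  Adjusted income: CHF 325,000 + CHF 33,000 + CHF 56,000 + CHF 3,000 = CHF 417,000
  Less exemption CHF 115,000 → base CHF 302,000
  CHF 302,000 × 22% = CHF 66,440

CHF 66,440 > CHF 38,950, so the supplementary minimum tax is the binding amount.

CHF 66,440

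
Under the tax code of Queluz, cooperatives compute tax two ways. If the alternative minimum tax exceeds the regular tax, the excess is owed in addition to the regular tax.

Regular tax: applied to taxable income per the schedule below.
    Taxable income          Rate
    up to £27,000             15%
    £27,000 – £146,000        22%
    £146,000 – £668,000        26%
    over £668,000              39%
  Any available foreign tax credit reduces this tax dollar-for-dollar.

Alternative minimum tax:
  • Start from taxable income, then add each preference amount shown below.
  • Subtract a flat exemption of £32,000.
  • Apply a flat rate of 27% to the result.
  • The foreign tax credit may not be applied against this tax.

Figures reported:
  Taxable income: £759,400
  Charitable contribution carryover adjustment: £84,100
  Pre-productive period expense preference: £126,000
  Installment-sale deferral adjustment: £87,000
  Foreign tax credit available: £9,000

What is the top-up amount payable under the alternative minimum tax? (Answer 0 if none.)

Regular tax:
  £27,000 × 15% = £4,050
  £119,000 × 22% = £26,180
  £522,000 × 26% = £135,720
  £91,400 × 39% = £35,646
  → £201,596
  Less foreign tax credit £9,000 → £192,596

Alternative minimum tax:
  Adjusted income: £759,400 + £84,100 + £126,000 + £87,000 = £1,056,500
  Less exemption £32,000 → base £1,024,500
  £1,024,500 × 27% = £276,615

Excess of alternative minimum tax over regular tax: £276,615 − £192,596 = £84,019.

£84,019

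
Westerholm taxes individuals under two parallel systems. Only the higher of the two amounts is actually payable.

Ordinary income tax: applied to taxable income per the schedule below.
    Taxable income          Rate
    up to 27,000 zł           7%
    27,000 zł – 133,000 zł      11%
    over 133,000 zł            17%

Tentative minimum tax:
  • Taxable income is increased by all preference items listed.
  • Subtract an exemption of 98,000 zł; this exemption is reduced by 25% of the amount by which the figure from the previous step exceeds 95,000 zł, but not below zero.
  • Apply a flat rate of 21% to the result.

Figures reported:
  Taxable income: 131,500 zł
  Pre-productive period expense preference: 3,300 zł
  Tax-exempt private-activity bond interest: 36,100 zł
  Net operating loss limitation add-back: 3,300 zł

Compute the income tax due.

20,160 zł

Tentative minimum tax:
  Adjusted income: 131,500 zł + 3,300 zł + 36,100 zł + 3,300 zł = 174,200 zł
  Exemption: 98,000 zł − 25% × (174,200 zł − 95,000 zł) = 98,000 zł − 19,800 zł = 78,200 zł
  Base: 174,200 zł − 78,200 zł = 96,000 zł
  96,000 zł × 21% = 20,160 zł

Ordinary income tax:
  27,000 zł × 7% = 1,890 zł
  104,500 zł × 11% = 11,495 zł
  → 13,385 zł

20,160 zł > 13,385 zł, so the tentative minimum tax is the binding amount.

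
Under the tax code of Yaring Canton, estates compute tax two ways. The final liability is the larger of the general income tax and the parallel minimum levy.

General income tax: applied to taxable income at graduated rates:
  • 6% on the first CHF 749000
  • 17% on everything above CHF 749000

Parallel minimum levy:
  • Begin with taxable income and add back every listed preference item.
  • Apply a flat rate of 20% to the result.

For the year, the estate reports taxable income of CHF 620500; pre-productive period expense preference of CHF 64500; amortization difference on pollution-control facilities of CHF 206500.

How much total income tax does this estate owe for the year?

Parallel minimum levy:
  Adjusted income: CHF 620500 + CHF 64500 + CHF 206500 = CHF 891500
  CHF 891500 × 20% = CHF 178300

General income tax:
  CHF 620500 × 6% = CHF 37230

CHF 178300 > CHF 37230, so the parallel minimum levy is the binding amount.

CHF 178300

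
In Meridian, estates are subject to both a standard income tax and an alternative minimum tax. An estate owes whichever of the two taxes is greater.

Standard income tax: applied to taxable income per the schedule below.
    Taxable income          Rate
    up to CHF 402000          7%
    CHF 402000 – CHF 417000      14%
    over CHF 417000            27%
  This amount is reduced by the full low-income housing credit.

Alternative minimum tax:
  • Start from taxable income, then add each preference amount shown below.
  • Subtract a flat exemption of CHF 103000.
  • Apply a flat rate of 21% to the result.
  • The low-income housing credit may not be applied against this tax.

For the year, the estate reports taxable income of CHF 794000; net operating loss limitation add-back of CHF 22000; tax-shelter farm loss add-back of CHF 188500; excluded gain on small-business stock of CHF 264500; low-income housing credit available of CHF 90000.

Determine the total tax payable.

Alternative minimum tax:
  Adjusted income: CHF 794000 + CHF 22000 + CHF 188500 + CHF 264500 = CHF 1269000
  Less exemption CHF 103000 → base CHF 1166000
  CHF 1166000 × 21% = CHF 244860

Standard income tax:
  CHF 402000 × 7% = CHF 28140
  CHF 15000 × 14% = CHF 2100
  CHF 377000 × 27% = CHF 101790
  → CHF 132030
  Less low-income housing credit CHF 90000 → CHF 42030

CHF 244860 > CHF 42030, so the alternative minimum tax is the binding amount.

CHF 244860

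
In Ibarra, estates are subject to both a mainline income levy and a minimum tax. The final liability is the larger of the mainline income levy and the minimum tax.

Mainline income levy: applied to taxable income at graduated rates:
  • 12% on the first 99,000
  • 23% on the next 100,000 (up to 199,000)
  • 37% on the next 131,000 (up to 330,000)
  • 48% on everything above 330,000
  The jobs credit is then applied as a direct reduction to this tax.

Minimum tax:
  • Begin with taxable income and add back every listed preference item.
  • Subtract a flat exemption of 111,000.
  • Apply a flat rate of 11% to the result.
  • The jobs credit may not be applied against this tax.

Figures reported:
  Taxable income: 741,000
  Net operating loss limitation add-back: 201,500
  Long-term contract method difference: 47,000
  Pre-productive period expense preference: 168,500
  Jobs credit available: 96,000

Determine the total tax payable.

Minimum tax:
  Adjusted income: 741,000 + 201,500 + 47,000 + 168,500 = 1,158,000
  Less exemption 111,000 → base 1,047,000
  1,047,000 × 11% = 115,170

Mainline income levy:
  99,000 × 12% = 11,880
  100,000 × 23% = 23,000
  131,000 × 37% = 48,470
  411,000 × 48% = 197,280
  → 280,630
  Less jobs credit 96,000 → 184,630

184,630 > 115,170, so the mainline income levy governs.

184,630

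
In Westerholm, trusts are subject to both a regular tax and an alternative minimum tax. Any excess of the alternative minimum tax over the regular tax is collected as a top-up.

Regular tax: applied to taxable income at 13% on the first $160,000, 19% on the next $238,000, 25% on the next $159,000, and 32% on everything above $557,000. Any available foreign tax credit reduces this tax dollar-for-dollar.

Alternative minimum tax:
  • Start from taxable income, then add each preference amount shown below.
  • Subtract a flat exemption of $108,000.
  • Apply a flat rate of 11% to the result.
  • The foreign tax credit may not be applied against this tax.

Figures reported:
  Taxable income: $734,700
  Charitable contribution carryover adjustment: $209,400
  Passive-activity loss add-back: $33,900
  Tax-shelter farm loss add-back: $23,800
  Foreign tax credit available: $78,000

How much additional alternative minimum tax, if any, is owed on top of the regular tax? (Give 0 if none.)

Alternative minimum tax:
  Adjusted income: $734,700 + $209,400 + $33,900 + $23,800 = $1,001,800
  Less exemption $108,000 → base $893,800
  $893,800 × 11% = $98,318

Regular tax:
  $160,000 × 13% = $20,800
  $238,000 × 19% = $45,220
  $159,000 × 25% = $39,750
  $177,700 × 32% = $56,864
  → $162,634
  Less foreign tax credit $78,000 → $84,634

Excess of alternative minimum tax over regular tax: $98,318 − $84,634 = $13,684.

$13,684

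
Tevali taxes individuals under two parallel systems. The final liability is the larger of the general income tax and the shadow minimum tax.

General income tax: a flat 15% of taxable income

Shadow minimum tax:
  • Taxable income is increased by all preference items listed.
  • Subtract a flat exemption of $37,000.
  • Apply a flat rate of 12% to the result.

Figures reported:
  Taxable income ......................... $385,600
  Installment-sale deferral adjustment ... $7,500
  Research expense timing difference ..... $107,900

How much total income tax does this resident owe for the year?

Shadow minimum tax:
  Adjusted income: $385,600 + $7,500 + $107,900 = $501,000
  Less exemption $37,000 → base $464,000
  $464,000 × 12% = $55,680

General income tax:
  $385,600 × 15% = $57,840

$57,840 > $55,680, so the general income tax governs.

$57,840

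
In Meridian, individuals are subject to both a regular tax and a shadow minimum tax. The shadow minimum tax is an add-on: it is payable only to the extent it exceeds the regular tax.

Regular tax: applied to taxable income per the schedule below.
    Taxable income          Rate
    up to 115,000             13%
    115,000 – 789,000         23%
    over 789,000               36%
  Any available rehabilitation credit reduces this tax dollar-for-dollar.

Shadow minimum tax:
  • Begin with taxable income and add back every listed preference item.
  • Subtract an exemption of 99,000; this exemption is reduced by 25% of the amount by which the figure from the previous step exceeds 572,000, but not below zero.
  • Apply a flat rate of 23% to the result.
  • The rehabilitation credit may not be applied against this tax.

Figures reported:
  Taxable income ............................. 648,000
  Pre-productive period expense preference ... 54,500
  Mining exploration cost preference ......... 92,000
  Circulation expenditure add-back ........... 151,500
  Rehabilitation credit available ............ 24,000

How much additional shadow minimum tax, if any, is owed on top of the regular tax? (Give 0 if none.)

102,775

Shadow minimum tax:
  Adjusted income: 648,000 + 54,500 + 92,000 + 151,500 = 946,000
  Exemption: 99,000 − 25% × (946,000 − 572,000) = 99,000 − 93,500 = 5,500
  Base: 946,000 − 5,500 = 940,500
  940,500 × 23% = 216,315

Regular tax:
  115,000 × 13% = 14,950
  533,000 × 23% = 122,590
  → 137,540
  Less rehabilitation credit 24,000 → 113,540

Excess of shadow minimum tax over regular tax: 216,315 − 113,540 = 102,775.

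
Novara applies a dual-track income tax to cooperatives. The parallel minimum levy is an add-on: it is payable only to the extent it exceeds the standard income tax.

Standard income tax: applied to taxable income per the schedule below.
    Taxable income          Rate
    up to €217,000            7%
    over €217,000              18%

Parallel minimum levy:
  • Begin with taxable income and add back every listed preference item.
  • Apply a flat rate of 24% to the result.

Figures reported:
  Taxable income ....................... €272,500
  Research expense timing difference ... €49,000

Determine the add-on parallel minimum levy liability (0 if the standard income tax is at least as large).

Standard income tax:
  €217,000 × 7% = €15,190
  €55,500 × 18% = €9,990
  → €25,180

Parallel minimum levy:
  Adjusted income: €272,500 + €49,000 = €321,500
  €321,500 × 24% = €77,160

Excess of parallel minimum levy over standard income tax: €77,160 − €25,180 = €51,980.

€51,980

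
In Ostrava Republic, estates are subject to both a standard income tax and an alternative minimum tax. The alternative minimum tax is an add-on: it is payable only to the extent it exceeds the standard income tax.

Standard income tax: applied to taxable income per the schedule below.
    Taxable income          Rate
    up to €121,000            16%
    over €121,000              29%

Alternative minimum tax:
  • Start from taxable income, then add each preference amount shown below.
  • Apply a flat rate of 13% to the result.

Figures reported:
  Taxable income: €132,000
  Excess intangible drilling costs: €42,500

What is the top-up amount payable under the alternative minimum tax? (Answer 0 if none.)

Standard income tax:
  €121,000 × 16% = €19,360
  €11,000 × 29% = €3,190
  → €22,550

Alternative minimum tax:
  Adjusted income: €132,000 + €42,500 = €174,500
  €174,500 × 13% = €22,685

Excess of alternative minimum tax over standard income tax: €22,685 − €22,550 = €135.

€135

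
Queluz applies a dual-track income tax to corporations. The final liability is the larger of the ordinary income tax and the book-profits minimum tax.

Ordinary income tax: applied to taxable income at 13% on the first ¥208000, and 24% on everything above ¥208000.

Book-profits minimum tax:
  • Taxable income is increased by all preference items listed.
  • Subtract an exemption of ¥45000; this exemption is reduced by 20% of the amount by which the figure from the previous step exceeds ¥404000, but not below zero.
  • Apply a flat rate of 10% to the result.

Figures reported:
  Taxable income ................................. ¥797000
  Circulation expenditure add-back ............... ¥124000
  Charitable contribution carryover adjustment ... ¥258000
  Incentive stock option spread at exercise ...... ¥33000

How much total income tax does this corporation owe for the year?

Ordinary income tax:
  ¥208000 × 13% = ¥27040
  ¥589000 × 24% = ¥141360
  → ¥168400

Book-profits minimum tax:
  Adjusted income: ¥797000 + ¥124000 + ¥258000 + ¥33000 = ¥1212000
  Exemption: 20% × (¥1212000 − ¥404000) = ¥161600 ≥ ¥45000, so the exemption is fully phased out
  Base: ¥1212000 − ¥0 = ¥1212000
  ¥1212000 × 10% = ¥121200

¥168400 > ¥121200, so the ordinary income tax governs.

¥168400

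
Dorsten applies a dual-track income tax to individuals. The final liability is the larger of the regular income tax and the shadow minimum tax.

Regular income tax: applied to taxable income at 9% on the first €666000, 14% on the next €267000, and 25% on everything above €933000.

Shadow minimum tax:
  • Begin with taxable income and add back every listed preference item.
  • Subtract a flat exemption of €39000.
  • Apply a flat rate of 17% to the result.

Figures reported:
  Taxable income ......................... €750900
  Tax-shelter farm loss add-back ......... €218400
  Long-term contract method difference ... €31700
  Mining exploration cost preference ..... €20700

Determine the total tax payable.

€167059

Regular income tax:
  €666000 × 9% = €59940
  €84900 × 14% = €11886
  → €71826

Shadow minimum tax:
  Adjusted income: €750900 + €218400 + €31700 + €20700 = €1021700
  Less exemption €39000 → base €982700
  €982700 × 17% = €167059

€167059 > €71826, so the shadow minimum tax is the binding amount.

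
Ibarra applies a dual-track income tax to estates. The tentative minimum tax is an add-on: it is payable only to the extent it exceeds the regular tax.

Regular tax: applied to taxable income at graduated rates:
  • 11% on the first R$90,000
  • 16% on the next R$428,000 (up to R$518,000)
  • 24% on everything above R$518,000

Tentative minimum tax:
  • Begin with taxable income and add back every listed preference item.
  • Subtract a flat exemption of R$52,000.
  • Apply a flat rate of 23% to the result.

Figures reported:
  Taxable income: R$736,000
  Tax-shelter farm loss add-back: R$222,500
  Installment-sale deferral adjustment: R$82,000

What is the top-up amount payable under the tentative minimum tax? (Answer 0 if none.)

Tentative minimum tax:
  Adjusted income: R$736,000 + R$222,500 + R$82,000 = R$1,040,500
  Less exemption R$52,000 → base R$988,500
  R$988,500 × 23% = R$227,355

Regular tax:
  R$90,000 × 11% = R$9,900
  R$428,000 × 16% = R$68,480
  R$218,000 × 24% = R$52,320
  → R$130,700

Excess of tentative minimum tax over regular tax: R$227,355 − R$130,700 = R$96,655.

R$96,655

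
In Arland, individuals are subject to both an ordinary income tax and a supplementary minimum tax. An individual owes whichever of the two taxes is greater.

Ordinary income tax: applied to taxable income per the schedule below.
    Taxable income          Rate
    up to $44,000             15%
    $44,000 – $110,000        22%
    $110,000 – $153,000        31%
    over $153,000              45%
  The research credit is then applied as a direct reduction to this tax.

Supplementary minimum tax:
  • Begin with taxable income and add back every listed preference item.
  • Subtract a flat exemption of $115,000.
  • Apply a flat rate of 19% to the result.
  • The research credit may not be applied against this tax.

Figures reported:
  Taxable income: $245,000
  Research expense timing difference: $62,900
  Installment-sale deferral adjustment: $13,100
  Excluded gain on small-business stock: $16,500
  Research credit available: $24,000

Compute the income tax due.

Supplementary minimum tax:
  Adjusted income: $245,000 + $62,900 + $13,100 + $16,500 = $337,500
  Less exemption $115,000 → base $222,500
  $222,500 × 19% = $42,275

Ordinary income tax:
  $44,000 × 15% = $6,600
  $66,000 × 22% = $14,520
  $43,000 × 31% = $13,330
  $92,000 × 45% = $41,400
  → $75,850
  Less research credit $24,000 → $51,850

$51,850 > $42,275, so the ordinary income tax governs.

$51,850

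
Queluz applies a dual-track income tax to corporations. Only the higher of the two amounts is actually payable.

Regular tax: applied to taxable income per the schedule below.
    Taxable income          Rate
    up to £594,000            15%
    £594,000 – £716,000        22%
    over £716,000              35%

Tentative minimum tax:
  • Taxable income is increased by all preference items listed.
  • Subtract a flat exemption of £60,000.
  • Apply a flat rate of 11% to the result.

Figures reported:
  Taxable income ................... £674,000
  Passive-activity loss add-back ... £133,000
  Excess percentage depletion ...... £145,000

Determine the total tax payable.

£106,700

Tentative minimum tax:
  Adjusted income: £674,000 + £133,000 + £145,000 = £952,000
  Less exemption £60,000 → base £892,000
  £892,000 × 11% = £98,120

Regular tax:
  £594,000 × 15% = £89,100
  £80,000 × 22% = £17,600
  → £106,700

£106,700 > £98,120, so the regular tax governs.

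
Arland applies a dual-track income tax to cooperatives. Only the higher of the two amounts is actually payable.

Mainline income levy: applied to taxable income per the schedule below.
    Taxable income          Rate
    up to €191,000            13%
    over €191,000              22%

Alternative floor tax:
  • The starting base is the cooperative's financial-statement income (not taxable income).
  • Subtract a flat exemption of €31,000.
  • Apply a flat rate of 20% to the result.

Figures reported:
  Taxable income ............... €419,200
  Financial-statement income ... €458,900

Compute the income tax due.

€85,580

Mainline income levy:
  €191,000 × 13% = €24,830
  €228,200 × 22% = €50,204
  → €75,034

Alternative floor tax:
  Base (financial-statement income): €458,900
  Less exemption €31,000 → base €427,900
  €427,900 × 20% = €85,580

€85,580 > €75,034, so the alternative floor tax is the binding amount.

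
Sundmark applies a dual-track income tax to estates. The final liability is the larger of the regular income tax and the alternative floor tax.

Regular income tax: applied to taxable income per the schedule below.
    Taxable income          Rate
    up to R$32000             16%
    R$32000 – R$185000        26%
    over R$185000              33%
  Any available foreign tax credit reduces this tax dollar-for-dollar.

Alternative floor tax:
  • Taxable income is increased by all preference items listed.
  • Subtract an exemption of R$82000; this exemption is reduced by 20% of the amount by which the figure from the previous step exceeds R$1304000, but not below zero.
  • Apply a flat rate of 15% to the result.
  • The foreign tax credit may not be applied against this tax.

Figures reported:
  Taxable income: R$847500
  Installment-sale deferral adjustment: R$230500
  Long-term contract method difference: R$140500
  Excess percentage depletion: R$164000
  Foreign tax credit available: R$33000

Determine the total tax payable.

R$230525

Regular income tax:
  R$32000 × 16% = R$5120
  R$153000 × 26% = R$39780
  R$662500 × 33% = R$218625
  → R$263525
  Less foreign tax credit R$33000 → R$230525

Alternative floor tax:
  Adjusted income: R$847500 + R$230500 + R$140500 + R$164000 = R$1382500
  Exemption: R$82000 − 20% × (R$1382500 − R$1304000) = R$82000 − R$15700 = R$66300
  Base: R$1382500 − R$66300 = R$1316200
  R$1316200 × 15% = R$197430

R$230525 > R$197430, so the regular income tax governs.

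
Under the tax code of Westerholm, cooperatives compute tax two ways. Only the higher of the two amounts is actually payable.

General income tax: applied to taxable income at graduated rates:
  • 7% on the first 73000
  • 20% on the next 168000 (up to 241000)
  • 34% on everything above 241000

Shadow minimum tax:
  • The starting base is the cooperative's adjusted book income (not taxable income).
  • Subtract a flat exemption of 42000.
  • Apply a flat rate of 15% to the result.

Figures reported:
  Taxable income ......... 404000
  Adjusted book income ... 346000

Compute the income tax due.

Shadow minimum tax:
  Base (adjusted book income): 346000
  Less exemption 42000 → base 304000
  304000 × 15% = 45600

General income tax:
  73000 × 7% = 5110
  168000 × 20% = 33600
  163000 × 34% = 55420
  → 94130

94130 > 45600, so the general income tax governs.

94130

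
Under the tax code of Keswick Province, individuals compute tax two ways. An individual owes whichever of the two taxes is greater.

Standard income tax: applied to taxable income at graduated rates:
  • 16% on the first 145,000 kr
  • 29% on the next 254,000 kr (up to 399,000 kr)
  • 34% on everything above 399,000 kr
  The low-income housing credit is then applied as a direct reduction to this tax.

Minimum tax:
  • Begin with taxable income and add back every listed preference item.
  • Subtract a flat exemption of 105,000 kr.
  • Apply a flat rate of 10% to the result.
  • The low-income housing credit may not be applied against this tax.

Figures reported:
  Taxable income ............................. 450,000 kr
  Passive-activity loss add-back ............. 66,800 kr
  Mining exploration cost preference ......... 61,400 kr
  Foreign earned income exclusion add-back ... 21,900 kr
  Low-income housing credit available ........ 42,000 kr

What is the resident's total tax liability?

Minimum tax:
  Adjusted income: 450,000 kr + 66,800 kr + 61,400 kr + 21,900 kr = 600,100 kr
  Less exemption 105,000 kr → base 495,100 kr
  495,100 kr × 10% = 49,510 kr

Standard income tax:
  145,000 kr × 16% = 23,200 kr
  254,000 kr × 29% = 73,660 kr
  51,000 kr × 34% = 17,340 kr
  → 114,200 kr
  Less low-income housing credit 42,000 kr → 72,200 kr

72,200 kr > 49,510 kr, so the standard income tax governs.

72,200 kr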